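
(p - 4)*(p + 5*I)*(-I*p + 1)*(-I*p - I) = -p^4 + 3*p^3 - 6*I*p^3 + 9*p^2 + 18*I*p^2 - 15*p + 24*I*p - 20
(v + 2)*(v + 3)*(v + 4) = v^3 + 9*v^2 + 26*v + 24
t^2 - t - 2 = (t - 2)*(t + 1)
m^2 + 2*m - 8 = (m - 2)*(m + 4)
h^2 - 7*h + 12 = (h - 4)*(h - 3)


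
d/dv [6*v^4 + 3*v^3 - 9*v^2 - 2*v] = 24*v^3 + 9*v^2 - 18*v - 2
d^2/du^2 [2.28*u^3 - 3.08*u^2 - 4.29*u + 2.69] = 13.68*u - 6.16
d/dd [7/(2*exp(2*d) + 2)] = -7/(4*cosh(d)^2)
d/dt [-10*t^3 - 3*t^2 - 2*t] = -30*t^2 - 6*t - 2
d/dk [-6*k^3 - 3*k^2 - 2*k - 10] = -18*k^2 - 6*k - 2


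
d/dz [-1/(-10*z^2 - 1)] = -20*z/(10*z^2 + 1)^2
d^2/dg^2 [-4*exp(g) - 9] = -4*exp(g)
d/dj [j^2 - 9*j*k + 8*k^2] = 2*j - 9*k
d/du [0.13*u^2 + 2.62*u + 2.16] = 0.26*u + 2.62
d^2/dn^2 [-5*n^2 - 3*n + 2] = -10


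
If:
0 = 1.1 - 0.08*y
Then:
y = 13.75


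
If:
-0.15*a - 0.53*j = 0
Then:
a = -3.53333333333333*j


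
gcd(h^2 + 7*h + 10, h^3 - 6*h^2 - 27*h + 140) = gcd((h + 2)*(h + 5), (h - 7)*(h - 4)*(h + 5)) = h + 5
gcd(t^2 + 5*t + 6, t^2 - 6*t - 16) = t + 2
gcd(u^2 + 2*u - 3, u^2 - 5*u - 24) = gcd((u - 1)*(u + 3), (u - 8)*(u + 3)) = u + 3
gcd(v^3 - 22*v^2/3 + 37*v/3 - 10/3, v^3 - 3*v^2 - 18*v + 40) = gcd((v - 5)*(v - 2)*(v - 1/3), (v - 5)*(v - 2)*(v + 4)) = v^2 - 7*v + 10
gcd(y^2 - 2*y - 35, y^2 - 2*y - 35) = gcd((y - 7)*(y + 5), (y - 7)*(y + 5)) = y^2 - 2*y - 35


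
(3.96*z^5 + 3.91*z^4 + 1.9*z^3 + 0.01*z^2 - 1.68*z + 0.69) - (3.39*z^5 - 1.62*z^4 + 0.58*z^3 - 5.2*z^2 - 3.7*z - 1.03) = 0.57*z^5 + 5.53*z^4 + 1.32*z^3 + 5.21*z^2 + 2.02*z + 1.72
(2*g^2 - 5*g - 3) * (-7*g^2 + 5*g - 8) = -14*g^4 + 45*g^3 - 20*g^2 + 25*g + 24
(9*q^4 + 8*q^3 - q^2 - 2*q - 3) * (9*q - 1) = 81*q^5 + 63*q^4 - 17*q^3 - 17*q^2 - 25*q + 3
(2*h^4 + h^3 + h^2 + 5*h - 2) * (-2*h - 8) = -4*h^5 - 18*h^4 - 10*h^3 - 18*h^2 - 36*h + 16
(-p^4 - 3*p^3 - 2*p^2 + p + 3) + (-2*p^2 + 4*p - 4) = -p^4 - 3*p^3 - 4*p^2 + 5*p - 1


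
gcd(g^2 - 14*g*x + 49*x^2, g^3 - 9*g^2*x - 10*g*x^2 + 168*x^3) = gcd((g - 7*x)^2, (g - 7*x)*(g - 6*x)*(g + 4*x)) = -g + 7*x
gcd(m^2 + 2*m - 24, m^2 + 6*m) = m + 6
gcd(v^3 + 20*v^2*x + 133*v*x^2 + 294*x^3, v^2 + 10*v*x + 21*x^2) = v + 7*x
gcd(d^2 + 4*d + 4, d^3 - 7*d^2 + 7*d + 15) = 1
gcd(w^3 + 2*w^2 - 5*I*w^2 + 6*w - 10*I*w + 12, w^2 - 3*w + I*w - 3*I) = w + I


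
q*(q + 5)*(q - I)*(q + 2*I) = q^4 + 5*q^3 + I*q^3 + 2*q^2 + 5*I*q^2 + 10*q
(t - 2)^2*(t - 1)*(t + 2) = t^4 - 3*t^3 - 2*t^2 + 12*t - 8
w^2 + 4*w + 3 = (w + 1)*(w + 3)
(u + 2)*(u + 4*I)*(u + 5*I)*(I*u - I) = I*u^4 - 9*u^3 + I*u^3 - 9*u^2 - 22*I*u^2 + 18*u - 20*I*u + 40*I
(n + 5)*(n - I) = n^2 + 5*n - I*n - 5*I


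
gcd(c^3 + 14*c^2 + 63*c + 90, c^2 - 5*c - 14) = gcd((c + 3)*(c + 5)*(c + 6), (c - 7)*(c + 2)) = 1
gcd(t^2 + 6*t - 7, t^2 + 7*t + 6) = 1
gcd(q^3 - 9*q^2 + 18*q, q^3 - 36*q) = q^2 - 6*q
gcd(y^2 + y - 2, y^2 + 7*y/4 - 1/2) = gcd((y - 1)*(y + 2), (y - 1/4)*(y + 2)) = y + 2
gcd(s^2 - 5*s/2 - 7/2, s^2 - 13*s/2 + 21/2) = s - 7/2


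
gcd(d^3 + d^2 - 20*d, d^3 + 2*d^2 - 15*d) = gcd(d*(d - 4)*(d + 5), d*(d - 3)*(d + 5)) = d^2 + 5*d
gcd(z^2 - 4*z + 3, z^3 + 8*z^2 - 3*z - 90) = z - 3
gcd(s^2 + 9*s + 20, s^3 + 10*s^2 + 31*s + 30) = s + 5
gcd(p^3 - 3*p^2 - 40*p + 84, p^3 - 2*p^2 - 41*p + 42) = p^2 - p - 42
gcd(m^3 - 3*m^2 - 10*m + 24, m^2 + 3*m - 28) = m - 4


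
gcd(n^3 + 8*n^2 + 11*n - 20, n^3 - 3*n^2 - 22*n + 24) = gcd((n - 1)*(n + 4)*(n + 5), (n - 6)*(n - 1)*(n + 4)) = n^2 + 3*n - 4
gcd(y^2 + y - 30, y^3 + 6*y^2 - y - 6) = y + 6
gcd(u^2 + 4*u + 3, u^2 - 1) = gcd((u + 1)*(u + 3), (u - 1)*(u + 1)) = u + 1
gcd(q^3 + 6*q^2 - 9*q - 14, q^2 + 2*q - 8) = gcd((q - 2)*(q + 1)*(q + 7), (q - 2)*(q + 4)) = q - 2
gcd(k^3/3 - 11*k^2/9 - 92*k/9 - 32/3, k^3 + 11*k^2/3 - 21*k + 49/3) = 1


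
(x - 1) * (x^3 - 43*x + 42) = x^4 - x^3 - 43*x^2 + 85*x - 42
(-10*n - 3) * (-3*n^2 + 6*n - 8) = 30*n^3 - 51*n^2 + 62*n + 24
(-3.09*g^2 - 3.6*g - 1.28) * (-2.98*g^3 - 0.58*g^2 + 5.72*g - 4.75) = 9.2082*g^5 + 12.5202*g^4 - 11.7724*g^3 - 5.1721*g^2 + 9.7784*g + 6.08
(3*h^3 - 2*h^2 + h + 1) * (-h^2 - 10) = -3*h^5 + 2*h^4 - 31*h^3 + 19*h^2 - 10*h - 10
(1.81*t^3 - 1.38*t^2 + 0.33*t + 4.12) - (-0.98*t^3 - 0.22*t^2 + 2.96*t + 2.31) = 2.79*t^3 - 1.16*t^2 - 2.63*t + 1.81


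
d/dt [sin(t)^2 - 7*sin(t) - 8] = (2*sin(t) - 7)*cos(t)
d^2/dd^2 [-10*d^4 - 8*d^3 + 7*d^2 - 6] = -120*d^2 - 48*d + 14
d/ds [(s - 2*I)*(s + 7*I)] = 2*s + 5*I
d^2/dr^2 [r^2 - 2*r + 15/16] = 2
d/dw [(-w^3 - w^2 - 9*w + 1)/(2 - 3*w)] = (6*w^3 - 3*w^2 - 4*w - 15)/(9*w^2 - 12*w + 4)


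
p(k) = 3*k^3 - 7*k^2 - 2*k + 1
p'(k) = 9*k^2 - 14*k - 2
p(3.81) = 57.69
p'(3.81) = 75.30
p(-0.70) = -2.06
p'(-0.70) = 12.21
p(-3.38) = -188.05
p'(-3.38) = 148.14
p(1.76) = -7.85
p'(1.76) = 1.24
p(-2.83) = -117.40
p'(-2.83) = 109.70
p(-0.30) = 0.89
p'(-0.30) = 3.01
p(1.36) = -7.12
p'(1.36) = -4.39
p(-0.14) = 1.13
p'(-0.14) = 0.14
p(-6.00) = -887.00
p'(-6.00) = 406.00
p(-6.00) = -887.00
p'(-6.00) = 406.00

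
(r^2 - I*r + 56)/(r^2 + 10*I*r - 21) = (r - 8*I)/(r + 3*I)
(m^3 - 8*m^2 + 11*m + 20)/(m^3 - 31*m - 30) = (m^2 - 9*m + 20)/(m^2 - m - 30)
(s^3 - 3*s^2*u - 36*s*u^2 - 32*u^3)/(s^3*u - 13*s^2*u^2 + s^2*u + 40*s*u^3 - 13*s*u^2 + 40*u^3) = (s^2 + 5*s*u + 4*u^2)/(u*(s^2 - 5*s*u + s - 5*u))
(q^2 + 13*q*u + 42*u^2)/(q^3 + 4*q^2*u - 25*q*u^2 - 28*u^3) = (q + 6*u)/(q^2 - 3*q*u - 4*u^2)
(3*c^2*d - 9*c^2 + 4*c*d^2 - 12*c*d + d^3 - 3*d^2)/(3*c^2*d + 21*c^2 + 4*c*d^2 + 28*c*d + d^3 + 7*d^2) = (d - 3)/(d + 7)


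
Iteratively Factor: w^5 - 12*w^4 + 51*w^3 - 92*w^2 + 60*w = (w - 3)*(w^4 - 9*w^3 + 24*w^2 - 20*w) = (w - 5)*(w - 3)*(w^3 - 4*w^2 + 4*w) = w*(w - 5)*(w - 3)*(w^2 - 4*w + 4) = w*(w - 5)*(w - 3)*(w - 2)*(w - 2)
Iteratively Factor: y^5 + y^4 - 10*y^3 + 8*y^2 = (y + 4)*(y^4 - 3*y^3 + 2*y^2) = y*(y + 4)*(y^3 - 3*y^2 + 2*y) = y*(y - 2)*(y + 4)*(y^2 - y) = y*(y - 2)*(y - 1)*(y + 4)*(y)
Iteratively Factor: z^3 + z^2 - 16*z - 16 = (z + 4)*(z^2 - 3*z - 4) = (z - 4)*(z + 4)*(z + 1)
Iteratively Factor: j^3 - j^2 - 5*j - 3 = (j - 3)*(j^2 + 2*j + 1) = (j - 3)*(j + 1)*(j + 1)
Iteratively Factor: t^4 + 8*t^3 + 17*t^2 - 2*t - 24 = (t + 3)*(t^3 + 5*t^2 + 2*t - 8) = (t - 1)*(t + 3)*(t^2 + 6*t + 8) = (t - 1)*(t + 3)*(t + 4)*(t + 2)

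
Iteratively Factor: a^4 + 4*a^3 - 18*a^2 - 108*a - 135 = (a + 3)*(a^3 + a^2 - 21*a - 45) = (a + 3)^2*(a^2 - 2*a - 15) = (a - 5)*(a + 3)^2*(a + 3)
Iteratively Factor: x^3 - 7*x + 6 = (x + 3)*(x^2 - 3*x + 2) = (x - 2)*(x + 3)*(x - 1)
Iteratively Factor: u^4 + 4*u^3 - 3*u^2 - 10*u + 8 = (u - 1)*(u^3 + 5*u^2 + 2*u - 8) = (u - 1)*(u + 2)*(u^2 + 3*u - 4) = (u - 1)*(u + 2)*(u + 4)*(u - 1)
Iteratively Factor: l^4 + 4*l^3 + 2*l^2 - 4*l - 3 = (l + 3)*(l^3 + l^2 - l - 1) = (l + 1)*(l + 3)*(l^2 - 1) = (l - 1)*(l + 1)*(l + 3)*(l + 1)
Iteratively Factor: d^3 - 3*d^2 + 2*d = (d - 2)*(d^2 - d) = (d - 2)*(d - 1)*(d)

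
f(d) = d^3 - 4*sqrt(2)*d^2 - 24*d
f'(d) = 3*d^2 - 8*sqrt(2)*d - 24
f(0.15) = -3.72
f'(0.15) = -25.63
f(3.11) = -99.27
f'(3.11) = -30.17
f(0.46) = -12.14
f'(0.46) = -28.57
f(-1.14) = 18.53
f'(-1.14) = -7.20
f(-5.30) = -180.58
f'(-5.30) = 120.23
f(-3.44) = -25.09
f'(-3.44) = 50.42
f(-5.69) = -230.81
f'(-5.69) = 137.50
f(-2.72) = 3.30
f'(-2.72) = 28.97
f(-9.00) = -971.21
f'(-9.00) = 320.82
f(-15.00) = -4287.79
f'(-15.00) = 820.71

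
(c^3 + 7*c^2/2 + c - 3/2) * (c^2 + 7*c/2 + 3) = c^5 + 7*c^4 + 65*c^3/4 + 25*c^2/2 - 9*c/4 - 9/2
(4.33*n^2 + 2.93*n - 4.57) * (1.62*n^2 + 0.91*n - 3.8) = 7.0146*n^4 + 8.6869*n^3 - 21.1911*n^2 - 15.2927*n + 17.366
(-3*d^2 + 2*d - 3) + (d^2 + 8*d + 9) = -2*d^2 + 10*d + 6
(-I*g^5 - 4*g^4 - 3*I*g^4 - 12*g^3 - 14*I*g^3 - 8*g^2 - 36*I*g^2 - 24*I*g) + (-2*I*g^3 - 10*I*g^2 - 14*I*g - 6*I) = -I*g^5 - 4*g^4 - 3*I*g^4 - 12*g^3 - 16*I*g^3 - 8*g^2 - 46*I*g^2 - 38*I*g - 6*I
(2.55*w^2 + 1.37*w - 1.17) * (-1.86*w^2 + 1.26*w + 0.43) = -4.743*w^4 + 0.664799999999999*w^3 + 4.9989*w^2 - 0.8851*w - 0.5031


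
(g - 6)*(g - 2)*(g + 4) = g^3 - 4*g^2 - 20*g + 48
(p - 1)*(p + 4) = p^2 + 3*p - 4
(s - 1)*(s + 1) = s^2 - 1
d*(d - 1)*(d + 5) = d^3 + 4*d^2 - 5*d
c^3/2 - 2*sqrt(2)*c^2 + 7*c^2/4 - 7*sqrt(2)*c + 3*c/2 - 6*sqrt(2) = (c/2 + 1)*(c + 3/2)*(c - 4*sqrt(2))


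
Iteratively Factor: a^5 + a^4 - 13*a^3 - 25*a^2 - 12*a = (a - 4)*(a^4 + 5*a^3 + 7*a^2 + 3*a) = (a - 4)*(a + 3)*(a^3 + 2*a^2 + a) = (a - 4)*(a + 1)*(a + 3)*(a^2 + a) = a*(a - 4)*(a + 1)*(a + 3)*(a + 1)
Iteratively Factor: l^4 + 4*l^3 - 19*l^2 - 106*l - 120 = (l + 3)*(l^3 + l^2 - 22*l - 40) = (l + 2)*(l + 3)*(l^2 - l - 20) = (l + 2)*(l + 3)*(l + 4)*(l - 5)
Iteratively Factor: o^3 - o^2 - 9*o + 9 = (o - 3)*(o^2 + 2*o - 3) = (o - 3)*(o - 1)*(o + 3)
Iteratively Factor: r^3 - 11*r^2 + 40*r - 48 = (r - 3)*(r^2 - 8*r + 16) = (r - 4)*(r - 3)*(r - 4)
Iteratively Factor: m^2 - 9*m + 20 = (m - 4)*(m - 5)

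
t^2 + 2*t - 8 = (t - 2)*(t + 4)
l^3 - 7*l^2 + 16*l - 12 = (l - 3)*(l - 2)^2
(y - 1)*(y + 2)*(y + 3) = y^3 + 4*y^2 + y - 6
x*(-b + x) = -b*x + x^2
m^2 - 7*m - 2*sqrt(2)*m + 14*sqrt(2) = (m - 7)*(m - 2*sqrt(2))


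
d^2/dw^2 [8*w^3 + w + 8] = 48*w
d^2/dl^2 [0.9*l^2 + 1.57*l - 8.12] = 1.80000000000000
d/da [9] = 0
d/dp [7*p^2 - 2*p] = 14*p - 2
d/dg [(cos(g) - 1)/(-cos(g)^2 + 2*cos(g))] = (-sin(g) - 2*sin(g)/cos(g)^2 + 2*tan(g))/(cos(g) - 2)^2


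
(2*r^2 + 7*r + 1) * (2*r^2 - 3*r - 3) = 4*r^4 + 8*r^3 - 25*r^2 - 24*r - 3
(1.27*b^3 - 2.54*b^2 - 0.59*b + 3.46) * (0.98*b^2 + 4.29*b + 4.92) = 1.2446*b^5 + 2.9591*b^4 - 5.2264*b^3 - 11.6371*b^2 + 11.9406*b + 17.0232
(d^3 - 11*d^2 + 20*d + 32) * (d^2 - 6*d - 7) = d^5 - 17*d^4 + 79*d^3 - 11*d^2 - 332*d - 224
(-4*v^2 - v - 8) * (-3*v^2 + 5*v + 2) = 12*v^4 - 17*v^3 + 11*v^2 - 42*v - 16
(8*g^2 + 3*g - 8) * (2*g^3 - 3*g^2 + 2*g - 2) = 16*g^5 - 18*g^4 - 9*g^3 + 14*g^2 - 22*g + 16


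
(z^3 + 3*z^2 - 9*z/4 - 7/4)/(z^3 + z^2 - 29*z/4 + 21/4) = (2*z + 1)/(2*z - 3)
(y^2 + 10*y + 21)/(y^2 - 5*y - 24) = (y + 7)/(y - 8)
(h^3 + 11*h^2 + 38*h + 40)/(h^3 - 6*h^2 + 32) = (h^2 + 9*h + 20)/(h^2 - 8*h + 16)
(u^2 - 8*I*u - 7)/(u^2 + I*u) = (u^2 - 8*I*u - 7)/(u*(u + I))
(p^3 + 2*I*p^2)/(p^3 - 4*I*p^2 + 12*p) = p/(p - 6*I)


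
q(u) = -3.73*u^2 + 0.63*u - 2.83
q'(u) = 0.63 - 7.46*u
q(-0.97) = -6.95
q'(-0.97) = 7.87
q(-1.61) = -13.51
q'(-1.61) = 12.64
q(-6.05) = -143.17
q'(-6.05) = 45.76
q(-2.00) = -19.01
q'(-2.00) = 15.55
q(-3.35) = -46.80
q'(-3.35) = 25.62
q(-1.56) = -12.89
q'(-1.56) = 12.27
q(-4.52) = -81.88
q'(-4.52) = 34.35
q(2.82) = -30.72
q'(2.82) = -20.41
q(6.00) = -133.33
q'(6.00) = -44.13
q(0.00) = -2.83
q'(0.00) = 0.63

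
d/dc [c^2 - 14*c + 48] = 2*c - 14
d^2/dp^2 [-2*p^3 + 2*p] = -12*p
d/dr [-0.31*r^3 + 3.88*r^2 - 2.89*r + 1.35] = -0.93*r^2 + 7.76*r - 2.89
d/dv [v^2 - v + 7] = 2*v - 1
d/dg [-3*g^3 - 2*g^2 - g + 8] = -9*g^2 - 4*g - 1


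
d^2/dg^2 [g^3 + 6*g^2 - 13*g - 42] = 6*g + 12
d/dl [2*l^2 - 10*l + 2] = 4*l - 10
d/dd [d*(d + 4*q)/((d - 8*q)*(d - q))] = q*(-13*d^2 + 16*d*q + 32*q^2)/(d^4 - 18*d^3*q + 97*d^2*q^2 - 144*d*q^3 + 64*q^4)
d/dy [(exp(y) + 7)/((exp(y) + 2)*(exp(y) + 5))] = (-exp(2*y) - 14*exp(y) - 39)*exp(y)/(exp(4*y) + 14*exp(3*y) + 69*exp(2*y) + 140*exp(y) + 100)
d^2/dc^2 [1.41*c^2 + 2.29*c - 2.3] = 2.82000000000000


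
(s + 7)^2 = s^2 + 14*s + 49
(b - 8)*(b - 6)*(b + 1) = b^3 - 13*b^2 + 34*b + 48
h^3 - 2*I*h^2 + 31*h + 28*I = (h - 7*I)*(h + I)*(h + 4*I)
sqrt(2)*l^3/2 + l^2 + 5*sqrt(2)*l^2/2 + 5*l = l*(l + 5)*(sqrt(2)*l/2 + 1)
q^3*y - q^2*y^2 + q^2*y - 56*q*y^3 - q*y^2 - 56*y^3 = (q - 8*y)*(q + 7*y)*(q*y + y)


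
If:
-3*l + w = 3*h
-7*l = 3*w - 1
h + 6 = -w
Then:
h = -99/37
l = 58/37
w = -123/37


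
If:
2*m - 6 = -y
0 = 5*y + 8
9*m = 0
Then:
No Solution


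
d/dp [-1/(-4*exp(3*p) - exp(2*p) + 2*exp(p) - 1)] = 2*(-6*exp(2*p) - exp(p) + 1)*exp(p)/(4*exp(3*p) + exp(2*p) - 2*exp(p) + 1)^2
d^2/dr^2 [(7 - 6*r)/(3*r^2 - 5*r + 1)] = 2*(-(6*r - 7)*(6*r - 5)^2 + 3*(18*r - 17)*(3*r^2 - 5*r + 1))/(3*r^2 - 5*r + 1)^3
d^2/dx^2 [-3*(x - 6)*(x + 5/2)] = -6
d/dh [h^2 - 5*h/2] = 2*h - 5/2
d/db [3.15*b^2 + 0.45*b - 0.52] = 6.3*b + 0.45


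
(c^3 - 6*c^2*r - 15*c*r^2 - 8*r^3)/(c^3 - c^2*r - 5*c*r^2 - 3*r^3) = (-c + 8*r)/(-c + 3*r)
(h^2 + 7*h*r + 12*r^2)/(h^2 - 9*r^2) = (-h - 4*r)/(-h + 3*r)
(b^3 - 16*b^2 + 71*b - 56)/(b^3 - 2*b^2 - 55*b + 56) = (b - 7)/(b + 7)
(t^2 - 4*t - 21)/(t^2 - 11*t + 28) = (t + 3)/(t - 4)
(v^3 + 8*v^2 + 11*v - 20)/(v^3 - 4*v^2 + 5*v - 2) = (v^2 + 9*v + 20)/(v^2 - 3*v + 2)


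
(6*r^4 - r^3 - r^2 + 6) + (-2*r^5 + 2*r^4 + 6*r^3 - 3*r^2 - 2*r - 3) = -2*r^5 + 8*r^4 + 5*r^3 - 4*r^2 - 2*r + 3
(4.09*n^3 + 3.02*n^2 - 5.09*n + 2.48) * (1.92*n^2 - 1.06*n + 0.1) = 7.8528*n^5 + 1.463*n^4 - 12.565*n^3 + 10.459*n^2 - 3.1378*n + 0.248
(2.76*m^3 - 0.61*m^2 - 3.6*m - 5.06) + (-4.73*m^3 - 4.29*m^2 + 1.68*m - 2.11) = -1.97*m^3 - 4.9*m^2 - 1.92*m - 7.17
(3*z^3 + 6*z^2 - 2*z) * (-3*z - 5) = -9*z^4 - 33*z^3 - 24*z^2 + 10*z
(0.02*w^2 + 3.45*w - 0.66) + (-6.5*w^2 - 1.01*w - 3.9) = -6.48*w^2 + 2.44*w - 4.56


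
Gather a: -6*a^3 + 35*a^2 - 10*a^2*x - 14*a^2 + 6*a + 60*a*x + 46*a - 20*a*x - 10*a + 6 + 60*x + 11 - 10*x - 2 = -6*a^3 + a^2*(21 - 10*x) + a*(40*x + 42) + 50*x + 15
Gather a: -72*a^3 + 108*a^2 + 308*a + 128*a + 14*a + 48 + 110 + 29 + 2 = -72*a^3 + 108*a^2 + 450*a + 189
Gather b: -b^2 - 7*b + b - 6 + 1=-b^2 - 6*b - 5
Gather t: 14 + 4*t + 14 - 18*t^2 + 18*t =-18*t^2 + 22*t + 28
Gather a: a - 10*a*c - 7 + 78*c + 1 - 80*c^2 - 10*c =a*(1 - 10*c) - 80*c^2 + 68*c - 6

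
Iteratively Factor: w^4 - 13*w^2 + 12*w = (w - 1)*(w^3 + w^2 - 12*w) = w*(w - 1)*(w^2 + w - 12) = w*(w - 3)*(w - 1)*(w + 4)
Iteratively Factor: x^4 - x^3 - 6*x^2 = (x)*(x^3 - x^2 - 6*x) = x*(x - 3)*(x^2 + 2*x) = x*(x - 3)*(x + 2)*(x)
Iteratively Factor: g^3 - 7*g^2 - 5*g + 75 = (g - 5)*(g^2 - 2*g - 15) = (g - 5)*(g + 3)*(g - 5)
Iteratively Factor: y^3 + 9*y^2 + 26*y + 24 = (y + 2)*(y^2 + 7*y + 12) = (y + 2)*(y + 3)*(y + 4)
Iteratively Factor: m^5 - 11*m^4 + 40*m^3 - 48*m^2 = (m - 4)*(m^4 - 7*m^3 + 12*m^2) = m*(m - 4)*(m^3 - 7*m^2 + 12*m) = m*(m - 4)^2*(m^2 - 3*m) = m^2*(m - 4)^2*(m - 3)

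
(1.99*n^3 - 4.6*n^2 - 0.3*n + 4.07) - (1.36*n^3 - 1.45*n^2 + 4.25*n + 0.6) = 0.63*n^3 - 3.15*n^2 - 4.55*n + 3.47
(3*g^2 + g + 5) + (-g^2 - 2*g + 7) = 2*g^2 - g + 12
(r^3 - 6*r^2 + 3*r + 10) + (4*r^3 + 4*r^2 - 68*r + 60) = 5*r^3 - 2*r^2 - 65*r + 70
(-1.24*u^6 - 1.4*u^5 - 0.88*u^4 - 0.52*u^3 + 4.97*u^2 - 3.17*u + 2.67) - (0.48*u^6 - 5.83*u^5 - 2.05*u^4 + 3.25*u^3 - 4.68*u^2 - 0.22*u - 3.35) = -1.72*u^6 + 4.43*u^5 + 1.17*u^4 - 3.77*u^3 + 9.65*u^2 - 2.95*u + 6.02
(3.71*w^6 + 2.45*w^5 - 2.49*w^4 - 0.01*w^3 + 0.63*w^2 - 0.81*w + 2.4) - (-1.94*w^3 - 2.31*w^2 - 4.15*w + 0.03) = 3.71*w^6 + 2.45*w^5 - 2.49*w^4 + 1.93*w^3 + 2.94*w^2 + 3.34*w + 2.37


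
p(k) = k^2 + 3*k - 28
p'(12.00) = 27.00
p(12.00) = 152.00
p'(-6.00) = -9.00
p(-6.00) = -10.00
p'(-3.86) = -4.72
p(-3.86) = -24.68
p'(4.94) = 12.88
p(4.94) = 11.22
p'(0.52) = 4.04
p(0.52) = -26.17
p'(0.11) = 3.22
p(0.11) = -27.66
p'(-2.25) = -1.50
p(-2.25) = -29.69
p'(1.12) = 5.24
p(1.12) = -23.39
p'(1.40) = 5.80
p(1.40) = -21.84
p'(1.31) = 5.62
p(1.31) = -22.35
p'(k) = 2*k + 3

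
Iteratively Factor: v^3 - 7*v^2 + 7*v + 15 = (v + 1)*(v^2 - 8*v + 15) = (v - 3)*(v + 1)*(v - 5)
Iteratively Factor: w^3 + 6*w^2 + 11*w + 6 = (w + 3)*(w^2 + 3*w + 2) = (w + 1)*(w + 3)*(w + 2)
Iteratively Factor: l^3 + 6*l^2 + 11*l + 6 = (l + 2)*(l^2 + 4*l + 3) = (l + 1)*(l + 2)*(l + 3)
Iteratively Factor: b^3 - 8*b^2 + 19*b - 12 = (b - 1)*(b^2 - 7*b + 12) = (b - 3)*(b - 1)*(b - 4)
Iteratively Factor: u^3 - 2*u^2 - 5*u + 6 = (u - 3)*(u^2 + u - 2) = (u - 3)*(u - 1)*(u + 2)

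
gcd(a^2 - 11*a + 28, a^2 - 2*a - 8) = a - 4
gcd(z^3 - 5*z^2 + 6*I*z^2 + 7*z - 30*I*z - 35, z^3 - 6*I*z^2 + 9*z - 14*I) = z - I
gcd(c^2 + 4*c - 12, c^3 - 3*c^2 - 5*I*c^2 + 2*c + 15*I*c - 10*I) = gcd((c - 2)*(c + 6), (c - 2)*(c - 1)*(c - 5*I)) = c - 2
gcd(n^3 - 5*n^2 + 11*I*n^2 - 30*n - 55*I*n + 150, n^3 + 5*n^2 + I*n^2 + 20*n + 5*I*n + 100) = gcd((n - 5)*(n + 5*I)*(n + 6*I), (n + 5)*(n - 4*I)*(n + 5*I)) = n + 5*I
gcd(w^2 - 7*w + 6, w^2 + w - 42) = w - 6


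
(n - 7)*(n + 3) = n^2 - 4*n - 21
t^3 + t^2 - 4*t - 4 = (t - 2)*(t + 1)*(t + 2)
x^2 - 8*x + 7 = (x - 7)*(x - 1)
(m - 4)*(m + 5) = m^2 + m - 20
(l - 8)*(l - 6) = l^2 - 14*l + 48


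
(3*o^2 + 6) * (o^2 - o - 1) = 3*o^4 - 3*o^3 + 3*o^2 - 6*o - 6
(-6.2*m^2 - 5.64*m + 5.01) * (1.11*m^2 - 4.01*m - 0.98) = -6.882*m^4 + 18.6016*m^3 + 34.2535*m^2 - 14.5629*m - 4.9098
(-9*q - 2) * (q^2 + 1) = -9*q^3 - 2*q^2 - 9*q - 2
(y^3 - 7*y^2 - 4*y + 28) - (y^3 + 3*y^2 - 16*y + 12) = -10*y^2 + 12*y + 16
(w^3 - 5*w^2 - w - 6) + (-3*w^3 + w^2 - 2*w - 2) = -2*w^3 - 4*w^2 - 3*w - 8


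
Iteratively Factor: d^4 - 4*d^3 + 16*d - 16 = (d - 2)*(d^3 - 2*d^2 - 4*d + 8) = (d - 2)^2*(d^2 - 4) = (d - 2)^3*(d + 2)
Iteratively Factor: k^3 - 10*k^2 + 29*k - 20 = (k - 5)*(k^2 - 5*k + 4) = (k - 5)*(k - 4)*(k - 1)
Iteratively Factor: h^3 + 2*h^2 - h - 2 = (h - 1)*(h^2 + 3*h + 2) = (h - 1)*(h + 1)*(h + 2)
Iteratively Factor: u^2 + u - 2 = (u - 1)*(u + 2)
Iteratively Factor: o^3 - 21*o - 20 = (o + 4)*(o^2 - 4*o - 5) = (o + 1)*(o + 4)*(o - 5)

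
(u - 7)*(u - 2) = u^2 - 9*u + 14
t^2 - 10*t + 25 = (t - 5)^2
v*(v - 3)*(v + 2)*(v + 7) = v^4 + 6*v^3 - 13*v^2 - 42*v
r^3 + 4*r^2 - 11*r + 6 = (r - 1)^2*(r + 6)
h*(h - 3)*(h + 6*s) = h^3 + 6*h^2*s - 3*h^2 - 18*h*s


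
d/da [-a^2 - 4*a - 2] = -2*a - 4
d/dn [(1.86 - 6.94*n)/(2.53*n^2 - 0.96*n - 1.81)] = (17.5582*n^2 - 9.4116*n + 14.347)/(6.4009*n^4 - 4.8576*n^3 - 8.237*n^2 + 3.4752*n + 3.2761)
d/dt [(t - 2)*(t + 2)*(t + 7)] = 3*t^2 + 14*t - 4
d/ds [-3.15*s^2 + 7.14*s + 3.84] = 7.14 - 6.3*s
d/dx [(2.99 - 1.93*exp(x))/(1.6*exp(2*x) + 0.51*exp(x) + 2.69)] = (3.088*exp(2*x) - 9.568*exp(x) - 6.7166)*exp(x)/(2.56*exp(4*x) + 1.632*exp(3*x) + 8.8681*exp(2*x) + 2.7438*exp(x) + 7.2361)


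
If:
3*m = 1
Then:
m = 1/3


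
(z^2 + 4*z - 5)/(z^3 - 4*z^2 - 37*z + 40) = 1/(z - 8)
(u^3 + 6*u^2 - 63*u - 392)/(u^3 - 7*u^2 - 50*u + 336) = (u + 7)/(u - 6)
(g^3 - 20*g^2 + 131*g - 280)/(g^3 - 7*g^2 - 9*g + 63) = (g^2 - 13*g + 40)/(g^2 - 9)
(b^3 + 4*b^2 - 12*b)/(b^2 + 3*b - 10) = b*(b + 6)/(b + 5)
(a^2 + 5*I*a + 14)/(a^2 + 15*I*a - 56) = (a - 2*I)/(a + 8*I)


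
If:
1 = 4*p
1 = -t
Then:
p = 1/4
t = -1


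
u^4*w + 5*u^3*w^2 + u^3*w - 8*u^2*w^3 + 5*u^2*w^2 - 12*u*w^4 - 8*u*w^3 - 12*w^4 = (u - 2*w)*(u + w)*(u + 6*w)*(u*w + w)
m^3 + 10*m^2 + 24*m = m*(m + 4)*(m + 6)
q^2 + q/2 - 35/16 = (q - 5/4)*(q + 7/4)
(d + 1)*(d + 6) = d^2 + 7*d + 6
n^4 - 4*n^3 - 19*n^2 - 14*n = n*(n - 7)*(n + 1)*(n + 2)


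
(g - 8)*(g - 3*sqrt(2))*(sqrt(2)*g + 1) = sqrt(2)*g^3 - 8*sqrt(2)*g^2 - 5*g^2 - 3*sqrt(2)*g + 40*g + 24*sqrt(2)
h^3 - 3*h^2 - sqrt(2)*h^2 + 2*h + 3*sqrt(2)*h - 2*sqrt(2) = (h - 2)*(h - 1)*(h - sqrt(2))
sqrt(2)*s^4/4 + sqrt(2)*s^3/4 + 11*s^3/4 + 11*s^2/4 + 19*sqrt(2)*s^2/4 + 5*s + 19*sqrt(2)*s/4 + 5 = (s/2 + sqrt(2)/2)*(s + 2*sqrt(2))*(s + 5*sqrt(2)/2)*(sqrt(2)*s/2 + sqrt(2)/2)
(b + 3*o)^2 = b^2 + 6*b*o + 9*o^2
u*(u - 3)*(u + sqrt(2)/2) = u^3 - 3*u^2 + sqrt(2)*u^2/2 - 3*sqrt(2)*u/2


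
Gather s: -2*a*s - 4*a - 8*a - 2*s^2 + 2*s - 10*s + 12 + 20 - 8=-12*a - 2*s^2 + s*(-2*a - 8) + 24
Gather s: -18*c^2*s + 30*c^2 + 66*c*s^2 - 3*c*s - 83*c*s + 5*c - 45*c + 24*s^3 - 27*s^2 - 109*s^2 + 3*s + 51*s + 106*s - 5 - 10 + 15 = 30*c^2 - 40*c + 24*s^3 + s^2*(66*c - 136) + s*(-18*c^2 - 86*c + 160)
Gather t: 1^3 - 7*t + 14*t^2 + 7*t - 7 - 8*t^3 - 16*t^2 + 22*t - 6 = -8*t^3 - 2*t^2 + 22*t - 12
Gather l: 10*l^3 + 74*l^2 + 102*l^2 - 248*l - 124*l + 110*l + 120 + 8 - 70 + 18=10*l^3 + 176*l^2 - 262*l + 76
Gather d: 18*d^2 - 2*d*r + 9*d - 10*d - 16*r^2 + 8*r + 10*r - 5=18*d^2 + d*(-2*r - 1) - 16*r^2 + 18*r - 5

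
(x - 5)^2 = x^2 - 10*x + 25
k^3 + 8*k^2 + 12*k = k*(k + 2)*(k + 6)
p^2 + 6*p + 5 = (p + 1)*(p + 5)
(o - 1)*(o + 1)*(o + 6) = o^3 + 6*o^2 - o - 6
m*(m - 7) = m^2 - 7*m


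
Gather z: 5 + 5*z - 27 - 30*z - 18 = -25*z - 40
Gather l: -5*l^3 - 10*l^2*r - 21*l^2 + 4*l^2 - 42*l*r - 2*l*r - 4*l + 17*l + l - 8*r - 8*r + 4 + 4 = -5*l^3 + l^2*(-10*r - 17) + l*(14 - 44*r) - 16*r + 8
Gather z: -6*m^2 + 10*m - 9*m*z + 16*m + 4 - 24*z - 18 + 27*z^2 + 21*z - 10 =-6*m^2 + 26*m + 27*z^2 + z*(-9*m - 3) - 24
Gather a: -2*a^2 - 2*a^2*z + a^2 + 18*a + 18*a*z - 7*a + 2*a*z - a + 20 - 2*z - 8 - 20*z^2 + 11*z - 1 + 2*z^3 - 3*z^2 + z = a^2*(-2*z - 1) + a*(20*z + 10) + 2*z^3 - 23*z^2 + 10*z + 11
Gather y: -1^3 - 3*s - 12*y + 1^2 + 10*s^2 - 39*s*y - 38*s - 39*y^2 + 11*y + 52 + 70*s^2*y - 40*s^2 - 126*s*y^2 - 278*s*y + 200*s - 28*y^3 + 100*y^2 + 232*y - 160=-30*s^2 + 159*s - 28*y^3 + y^2*(61 - 126*s) + y*(70*s^2 - 317*s + 231) - 108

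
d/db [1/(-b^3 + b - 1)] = (3*b^2 - 1)/(b^3 - b + 1)^2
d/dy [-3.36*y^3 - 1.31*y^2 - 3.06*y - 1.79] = -10.08*y^2 - 2.62*y - 3.06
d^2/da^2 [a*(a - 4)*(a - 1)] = 6*a - 10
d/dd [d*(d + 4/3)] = 2*d + 4/3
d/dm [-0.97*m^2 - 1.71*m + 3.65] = -1.94*m - 1.71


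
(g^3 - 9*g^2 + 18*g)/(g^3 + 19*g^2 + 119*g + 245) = g*(g^2 - 9*g + 18)/(g^3 + 19*g^2 + 119*g + 245)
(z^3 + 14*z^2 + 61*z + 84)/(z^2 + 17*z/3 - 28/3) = 3*(z^2 + 7*z + 12)/(3*z - 4)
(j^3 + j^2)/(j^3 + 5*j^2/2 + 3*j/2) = 2*j/(2*j + 3)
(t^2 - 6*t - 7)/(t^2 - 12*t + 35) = (t + 1)/(t - 5)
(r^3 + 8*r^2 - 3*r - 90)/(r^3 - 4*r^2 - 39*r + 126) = (r + 5)/(r - 7)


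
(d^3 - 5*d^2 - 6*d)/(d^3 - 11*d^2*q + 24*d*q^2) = (d^2 - 5*d - 6)/(d^2 - 11*d*q + 24*q^2)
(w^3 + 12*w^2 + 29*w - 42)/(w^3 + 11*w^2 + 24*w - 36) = (w + 7)/(w + 6)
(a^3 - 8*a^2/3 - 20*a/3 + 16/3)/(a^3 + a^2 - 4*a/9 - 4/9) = 3*(a^2 - 2*a - 8)/(3*a^2 + 5*a + 2)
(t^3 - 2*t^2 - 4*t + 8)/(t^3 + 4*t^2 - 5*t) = (t^3 - 2*t^2 - 4*t + 8)/(t*(t^2 + 4*t - 5))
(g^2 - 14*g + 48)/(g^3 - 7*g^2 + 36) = (g - 8)/(g^2 - g - 6)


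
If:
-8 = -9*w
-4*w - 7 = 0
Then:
No Solution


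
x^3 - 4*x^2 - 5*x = x*(x - 5)*(x + 1)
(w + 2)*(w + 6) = w^2 + 8*w + 12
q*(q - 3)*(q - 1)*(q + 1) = q^4 - 3*q^3 - q^2 + 3*q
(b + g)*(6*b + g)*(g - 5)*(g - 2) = 6*b^2*g^2 - 42*b^2*g + 60*b^2 + 7*b*g^3 - 49*b*g^2 + 70*b*g + g^4 - 7*g^3 + 10*g^2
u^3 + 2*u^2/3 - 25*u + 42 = (u - 3)*(u - 7/3)*(u + 6)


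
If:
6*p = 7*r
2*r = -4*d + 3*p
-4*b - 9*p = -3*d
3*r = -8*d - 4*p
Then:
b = 0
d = 0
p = 0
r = 0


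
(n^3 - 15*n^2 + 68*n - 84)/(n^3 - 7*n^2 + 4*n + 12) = (n - 7)/(n + 1)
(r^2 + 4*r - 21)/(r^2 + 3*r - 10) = (r^2 + 4*r - 21)/(r^2 + 3*r - 10)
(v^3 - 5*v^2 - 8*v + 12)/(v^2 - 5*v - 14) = (v^2 - 7*v + 6)/(v - 7)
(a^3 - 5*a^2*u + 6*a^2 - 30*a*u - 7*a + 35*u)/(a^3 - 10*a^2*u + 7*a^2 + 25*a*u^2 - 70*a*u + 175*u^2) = (1 - a)/(-a + 5*u)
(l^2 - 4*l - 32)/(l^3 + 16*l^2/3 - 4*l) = 3*(l^2 - 4*l - 32)/(l*(3*l^2 + 16*l - 12))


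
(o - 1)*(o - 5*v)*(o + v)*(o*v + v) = o^4*v - 4*o^3*v^2 - 5*o^2*v^3 - o^2*v + 4*o*v^2 + 5*v^3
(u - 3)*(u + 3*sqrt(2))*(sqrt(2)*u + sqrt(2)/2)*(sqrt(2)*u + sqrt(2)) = 2*u^4 - 3*u^3 + 6*sqrt(2)*u^3 - 9*sqrt(2)*u^2 - 8*u^2 - 24*sqrt(2)*u - 3*u - 9*sqrt(2)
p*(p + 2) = p^2 + 2*p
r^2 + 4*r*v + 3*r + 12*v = (r + 3)*(r + 4*v)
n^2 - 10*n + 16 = (n - 8)*(n - 2)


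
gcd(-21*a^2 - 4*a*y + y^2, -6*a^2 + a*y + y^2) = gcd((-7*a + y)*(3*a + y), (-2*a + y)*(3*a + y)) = 3*a + y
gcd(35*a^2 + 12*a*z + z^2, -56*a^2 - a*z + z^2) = 7*a + z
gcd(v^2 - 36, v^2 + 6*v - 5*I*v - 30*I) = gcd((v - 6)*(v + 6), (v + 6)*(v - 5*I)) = v + 6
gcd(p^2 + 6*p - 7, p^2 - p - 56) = p + 7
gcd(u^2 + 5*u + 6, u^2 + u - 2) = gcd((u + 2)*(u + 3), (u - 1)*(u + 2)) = u + 2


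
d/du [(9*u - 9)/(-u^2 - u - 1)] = 9*(-u^2 - u + (u - 1)*(2*u + 1) - 1)/(u^2 + u + 1)^2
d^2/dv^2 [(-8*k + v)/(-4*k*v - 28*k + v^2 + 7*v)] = 2*((8*k - v)*(-4*k + 2*v + 7)^2 + (12*k - 3*v - 7)*(4*k*v + 28*k - v^2 - 7*v))/(4*k*v + 28*k - v^2 - 7*v)^3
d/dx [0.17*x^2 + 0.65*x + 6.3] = 0.34*x + 0.65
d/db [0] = 0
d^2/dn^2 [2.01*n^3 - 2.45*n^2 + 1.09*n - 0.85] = 12.06*n - 4.9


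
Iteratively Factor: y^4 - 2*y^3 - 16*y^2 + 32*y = (y + 4)*(y^3 - 6*y^2 + 8*y) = (y - 2)*(y + 4)*(y^2 - 4*y) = y*(y - 2)*(y + 4)*(y - 4)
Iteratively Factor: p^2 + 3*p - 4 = (p + 4)*(p - 1)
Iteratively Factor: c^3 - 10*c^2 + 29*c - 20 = (c - 5)*(c^2 - 5*c + 4) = (c - 5)*(c - 1)*(c - 4)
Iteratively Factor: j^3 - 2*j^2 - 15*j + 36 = (j + 4)*(j^2 - 6*j + 9) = (j - 3)*(j + 4)*(j - 3)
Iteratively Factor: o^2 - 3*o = (o)*(o - 3)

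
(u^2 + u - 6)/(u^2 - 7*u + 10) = (u + 3)/(u - 5)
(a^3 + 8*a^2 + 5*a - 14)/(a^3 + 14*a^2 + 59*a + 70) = (a - 1)/(a + 5)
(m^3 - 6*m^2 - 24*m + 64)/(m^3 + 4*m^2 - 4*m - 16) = (m - 8)/(m + 2)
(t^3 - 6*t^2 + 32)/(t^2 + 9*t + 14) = (t^2 - 8*t + 16)/(t + 7)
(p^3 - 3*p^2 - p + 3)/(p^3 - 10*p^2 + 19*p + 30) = (p^2 - 4*p + 3)/(p^2 - 11*p + 30)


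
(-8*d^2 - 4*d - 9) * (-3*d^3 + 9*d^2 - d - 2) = 24*d^5 - 60*d^4 - d^3 - 61*d^2 + 17*d + 18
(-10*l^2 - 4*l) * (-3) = 30*l^2 + 12*l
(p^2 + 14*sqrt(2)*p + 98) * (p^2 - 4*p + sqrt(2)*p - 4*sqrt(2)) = p^4 - 4*p^3 + 15*sqrt(2)*p^3 - 60*sqrt(2)*p^2 + 126*p^2 - 504*p + 98*sqrt(2)*p - 392*sqrt(2)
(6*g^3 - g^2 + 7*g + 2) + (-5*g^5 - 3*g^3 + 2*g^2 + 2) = -5*g^5 + 3*g^3 + g^2 + 7*g + 4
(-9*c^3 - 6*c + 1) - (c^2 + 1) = -9*c^3 - c^2 - 6*c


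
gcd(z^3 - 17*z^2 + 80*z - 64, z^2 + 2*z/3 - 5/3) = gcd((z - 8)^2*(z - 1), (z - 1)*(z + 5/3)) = z - 1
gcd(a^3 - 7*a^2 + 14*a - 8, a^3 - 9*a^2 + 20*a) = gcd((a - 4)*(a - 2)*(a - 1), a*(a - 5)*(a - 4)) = a - 4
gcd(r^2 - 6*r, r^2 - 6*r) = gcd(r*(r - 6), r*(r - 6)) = r^2 - 6*r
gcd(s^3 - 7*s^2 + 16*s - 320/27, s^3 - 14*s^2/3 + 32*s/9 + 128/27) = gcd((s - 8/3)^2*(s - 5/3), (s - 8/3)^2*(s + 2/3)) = s^2 - 16*s/3 + 64/9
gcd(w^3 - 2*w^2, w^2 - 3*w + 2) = w - 2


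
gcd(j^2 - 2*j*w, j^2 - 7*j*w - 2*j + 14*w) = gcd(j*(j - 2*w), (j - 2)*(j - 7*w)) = 1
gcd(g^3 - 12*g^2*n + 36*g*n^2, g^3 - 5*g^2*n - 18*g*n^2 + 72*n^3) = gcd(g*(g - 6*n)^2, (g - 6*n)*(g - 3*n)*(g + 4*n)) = g - 6*n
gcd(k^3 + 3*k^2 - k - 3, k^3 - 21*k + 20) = k - 1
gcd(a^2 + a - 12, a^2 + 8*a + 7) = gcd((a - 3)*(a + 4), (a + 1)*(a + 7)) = 1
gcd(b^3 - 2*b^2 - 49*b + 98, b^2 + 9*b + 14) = b + 7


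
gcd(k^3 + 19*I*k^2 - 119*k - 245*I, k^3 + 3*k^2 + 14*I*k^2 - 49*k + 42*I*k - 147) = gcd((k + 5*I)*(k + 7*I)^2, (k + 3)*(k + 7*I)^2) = k^2 + 14*I*k - 49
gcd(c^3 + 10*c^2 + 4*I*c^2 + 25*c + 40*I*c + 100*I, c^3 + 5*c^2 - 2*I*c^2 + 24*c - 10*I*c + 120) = c^2 + c*(5 + 4*I) + 20*I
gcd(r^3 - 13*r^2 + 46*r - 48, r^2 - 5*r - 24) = r - 8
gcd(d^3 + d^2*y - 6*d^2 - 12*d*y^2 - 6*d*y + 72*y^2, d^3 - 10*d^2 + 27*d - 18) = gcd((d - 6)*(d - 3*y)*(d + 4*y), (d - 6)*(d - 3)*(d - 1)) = d - 6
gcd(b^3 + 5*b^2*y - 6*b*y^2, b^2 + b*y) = b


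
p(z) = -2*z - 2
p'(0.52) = -2.00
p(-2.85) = 3.70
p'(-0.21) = -2.00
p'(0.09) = -2.00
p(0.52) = -3.04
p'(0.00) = -2.00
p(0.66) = -3.32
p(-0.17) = -1.66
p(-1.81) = 1.62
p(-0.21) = -1.58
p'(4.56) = -2.00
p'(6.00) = -2.00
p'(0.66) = -2.00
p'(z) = -2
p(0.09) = -2.18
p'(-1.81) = -2.00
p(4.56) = -11.12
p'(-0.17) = -2.00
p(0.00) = -2.00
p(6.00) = -14.00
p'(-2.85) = -2.00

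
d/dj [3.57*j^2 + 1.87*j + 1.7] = 7.14*j + 1.87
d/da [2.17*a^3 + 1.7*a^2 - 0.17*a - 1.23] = 6.51*a^2 + 3.4*a - 0.17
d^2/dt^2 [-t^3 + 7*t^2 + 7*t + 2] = 14 - 6*t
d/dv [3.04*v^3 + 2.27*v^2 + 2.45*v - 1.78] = 9.12*v^2 + 4.54*v + 2.45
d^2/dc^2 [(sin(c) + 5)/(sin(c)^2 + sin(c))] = (-sin(c) - 18 + 5/sin(c) + 20/sin(c)^2 + 10/sin(c)^3)/(sin(c) + 1)^2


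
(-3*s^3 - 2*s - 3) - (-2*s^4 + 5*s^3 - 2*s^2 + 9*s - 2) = 2*s^4 - 8*s^3 + 2*s^2 - 11*s - 1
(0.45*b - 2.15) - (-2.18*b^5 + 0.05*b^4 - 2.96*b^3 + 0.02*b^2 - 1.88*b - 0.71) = 2.18*b^5 - 0.05*b^4 + 2.96*b^3 - 0.02*b^2 + 2.33*b - 1.44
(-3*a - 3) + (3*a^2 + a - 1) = 3*a^2 - 2*a - 4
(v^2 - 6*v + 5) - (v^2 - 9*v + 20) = 3*v - 15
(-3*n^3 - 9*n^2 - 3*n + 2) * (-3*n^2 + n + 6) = 9*n^5 + 24*n^4 - 18*n^3 - 63*n^2 - 16*n + 12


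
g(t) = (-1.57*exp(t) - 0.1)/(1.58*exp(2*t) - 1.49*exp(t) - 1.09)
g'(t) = (-1.57*exp(t) - 0.1)*(-3.16*exp(2*t) + 1.49*exp(t))/(1.58*exp(2*t) - 1.49*exp(t) - 1.09)^2 - 1.57*exp(t)/(1.58*exp(2*t) - 1.49*exp(t) - 1.09) = (2.4806*exp(2*t) + 0.316*exp(t) + 1.5623)*exp(t)/(2.4964*exp(4*t) - 4.7084*exp(3*t) - 1.2243*exp(2*t) + 3.2482*exp(t) + 1.1881)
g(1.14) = -0.52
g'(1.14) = 0.89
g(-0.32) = 0.93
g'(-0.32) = 1.26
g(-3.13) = 0.15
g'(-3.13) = 0.05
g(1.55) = -0.28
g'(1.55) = 0.38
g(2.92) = -0.06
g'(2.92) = 0.06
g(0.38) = -21.84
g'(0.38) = 890.96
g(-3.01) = 0.15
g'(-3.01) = 0.06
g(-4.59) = 0.10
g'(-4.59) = 0.01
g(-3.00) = 0.15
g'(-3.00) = 0.06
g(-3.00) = 0.15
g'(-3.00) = 0.06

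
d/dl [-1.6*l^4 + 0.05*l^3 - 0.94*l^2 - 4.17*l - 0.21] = -6.4*l^3 + 0.15*l^2 - 1.88*l - 4.17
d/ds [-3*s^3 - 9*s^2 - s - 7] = -9*s^2 - 18*s - 1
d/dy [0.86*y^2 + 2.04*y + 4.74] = 1.72*y + 2.04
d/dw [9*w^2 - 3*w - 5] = 18*w - 3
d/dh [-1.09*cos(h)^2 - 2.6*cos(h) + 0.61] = (2.18*cos(h) + 2.6)*sin(h)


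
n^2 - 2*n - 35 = (n - 7)*(n + 5)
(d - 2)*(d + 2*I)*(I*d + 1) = I*d^3 - d^2 - 2*I*d^2 + 2*d + 2*I*d - 4*I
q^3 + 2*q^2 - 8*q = q*(q - 2)*(q + 4)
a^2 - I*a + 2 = (a - 2*I)*(a + I)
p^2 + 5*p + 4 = (p + 1)*(p + 4)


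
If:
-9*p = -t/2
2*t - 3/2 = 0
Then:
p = 1/24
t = 3/4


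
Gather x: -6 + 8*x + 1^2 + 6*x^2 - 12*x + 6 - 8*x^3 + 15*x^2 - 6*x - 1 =-8*x^3 + 21*x^2 - 10*x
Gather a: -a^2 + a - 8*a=-a^2 - 7*a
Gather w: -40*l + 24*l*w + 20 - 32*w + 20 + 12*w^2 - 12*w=-40*l + 12*w^2 + w*(24*l - 44) + 40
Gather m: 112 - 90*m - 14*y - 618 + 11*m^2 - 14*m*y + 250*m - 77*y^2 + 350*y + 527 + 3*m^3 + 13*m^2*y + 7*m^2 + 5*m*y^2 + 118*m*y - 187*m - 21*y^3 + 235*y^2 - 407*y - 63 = 3*m^3 + m^2*(13*y + 18) + m*(5*y^2 + 104*y - 27) - 21*y^3 + 158*y^2 - 71*y - 42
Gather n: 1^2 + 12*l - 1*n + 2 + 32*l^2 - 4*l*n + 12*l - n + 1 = 32*l^2 + 24*l + n*(-4*l - 2) + 4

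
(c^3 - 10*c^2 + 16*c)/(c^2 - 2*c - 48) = c*(c - 2)/(c + 6)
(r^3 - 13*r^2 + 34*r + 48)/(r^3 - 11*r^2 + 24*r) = (r^2 - 5*r - 6)/(r*(r - 3))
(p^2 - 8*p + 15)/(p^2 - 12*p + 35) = (p - 3)/(p - 7)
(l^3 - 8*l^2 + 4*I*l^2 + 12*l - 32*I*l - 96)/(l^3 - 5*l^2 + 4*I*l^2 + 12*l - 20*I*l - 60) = (l - 8)/(l - 5)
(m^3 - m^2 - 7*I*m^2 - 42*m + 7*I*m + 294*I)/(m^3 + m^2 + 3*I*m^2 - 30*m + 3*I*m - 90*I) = (m^2 - 7*m*(1 + I) + 49*I)/(m^2 + m*(-5 + 3*I) - 15*I)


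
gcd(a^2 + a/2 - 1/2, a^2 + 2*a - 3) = 1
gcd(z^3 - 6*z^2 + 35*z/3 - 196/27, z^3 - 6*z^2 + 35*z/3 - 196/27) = z^3 - 6*z^2 + 35*z/3 - 196/27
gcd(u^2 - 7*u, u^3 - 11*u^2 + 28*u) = u^2 - 7*u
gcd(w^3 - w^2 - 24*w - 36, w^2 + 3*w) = w + 3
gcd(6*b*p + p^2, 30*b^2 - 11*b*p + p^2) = 1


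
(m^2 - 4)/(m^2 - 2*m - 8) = (m - 2)/(m - 4)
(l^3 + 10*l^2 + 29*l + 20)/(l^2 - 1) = (l^2 + 9*l + 20)/(l - 1)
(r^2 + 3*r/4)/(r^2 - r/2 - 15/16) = 4*r/(4*r - 5)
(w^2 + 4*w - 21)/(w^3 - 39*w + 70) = (w - 3)/(w^2 - 7*w + 10)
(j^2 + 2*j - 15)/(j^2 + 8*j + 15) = (j - 3)/(j + 3)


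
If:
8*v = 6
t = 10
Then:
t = 10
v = 3/4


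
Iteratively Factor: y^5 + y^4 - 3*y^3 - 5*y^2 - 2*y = (y + 1)*(y^4 - 3*y^2 - 2*y) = (y + 1)^2*(y^3 - y^2 - 2*y) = y*(y + 1)^2*(y^2 - y - 2) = y*(y + 1)^3*(y - 2)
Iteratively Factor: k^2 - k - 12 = (k + 3)*(k - 4)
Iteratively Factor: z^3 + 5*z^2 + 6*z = (z + 3)*(z^2 + 2*z) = (z + 2)*(z + 3)*(z)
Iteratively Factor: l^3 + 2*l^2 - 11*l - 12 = (l + 4)*(l^2 - 2*l - 3) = (l - 3)*(l + 4)*(l + 1)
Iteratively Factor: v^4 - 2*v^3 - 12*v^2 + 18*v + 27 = (v + 1)*(v^3 - 3*v^2 - 9*v + 27) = (v - 3)*(v + 1)*(v^2 - 9) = (v - 3)^2*(v + 1)*(v + 3)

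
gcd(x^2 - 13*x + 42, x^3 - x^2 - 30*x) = x - 6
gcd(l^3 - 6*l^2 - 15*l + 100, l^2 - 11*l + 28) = 1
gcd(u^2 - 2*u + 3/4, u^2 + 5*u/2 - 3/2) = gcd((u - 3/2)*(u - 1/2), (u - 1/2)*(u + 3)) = u - 1/2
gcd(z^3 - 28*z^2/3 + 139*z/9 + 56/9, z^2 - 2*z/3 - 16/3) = z - 8/3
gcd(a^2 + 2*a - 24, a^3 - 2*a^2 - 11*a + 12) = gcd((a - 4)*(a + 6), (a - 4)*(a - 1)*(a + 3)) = a - 4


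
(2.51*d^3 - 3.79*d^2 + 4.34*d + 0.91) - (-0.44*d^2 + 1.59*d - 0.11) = 2.51*d^3 - 3.35*d^2 + 2.75*d + 1.02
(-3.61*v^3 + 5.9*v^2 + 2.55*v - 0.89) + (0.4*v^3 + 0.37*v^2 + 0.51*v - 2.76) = -3.21*v^3 + 6.27*v^2 + 3.06*v - 3.65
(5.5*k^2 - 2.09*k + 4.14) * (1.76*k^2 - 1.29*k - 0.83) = 9.68*k^4 - 10.7734*k^3 + 5.4175*k^2 - 3.6059*k - 3.4362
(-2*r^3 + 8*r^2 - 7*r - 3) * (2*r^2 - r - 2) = -4*r^5 + 18*r^4 - 18*r^3 - 15*r^2 + 17*r + 6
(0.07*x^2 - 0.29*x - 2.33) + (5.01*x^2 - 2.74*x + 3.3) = 5.08*x^2 - 3.03*x + 0.97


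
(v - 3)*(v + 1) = v^2 - 2*v - 3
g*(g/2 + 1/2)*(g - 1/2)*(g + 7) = g^4/2 + 15*g^3/4 + 3*g^2/2 - 7*g/4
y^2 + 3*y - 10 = (y - 2)*(y + 5)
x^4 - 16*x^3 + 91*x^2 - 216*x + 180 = (x - 6)*(x - 5)*(x - 3)*(x - 2)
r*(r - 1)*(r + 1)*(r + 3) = r^4 + 3*r^3 - r^2 - 3*r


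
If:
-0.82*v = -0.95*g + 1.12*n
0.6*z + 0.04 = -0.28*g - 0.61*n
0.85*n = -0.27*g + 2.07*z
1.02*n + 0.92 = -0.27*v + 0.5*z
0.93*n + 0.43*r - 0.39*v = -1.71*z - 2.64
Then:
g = -14.73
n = 6.12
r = -44.76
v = -25.42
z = 0.59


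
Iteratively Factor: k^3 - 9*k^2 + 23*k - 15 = (k - 5)*(k^2 - 4*k + 3) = (k - 5)*(k - 3)*(k - 1)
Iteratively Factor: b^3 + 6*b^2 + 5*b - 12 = (b + 3)*(b^2 + 3*b - 4) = (b - 1)*(b + 3)*(b + 4)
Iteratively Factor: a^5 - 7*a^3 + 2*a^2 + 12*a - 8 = (a - 2)*(a^4 + 2*a^3 - 3*a^2 - 4*a + 4) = (a - 2)*(a + 2)*(a^3 - 3*a + 2) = (a - 2)*(a - 1)*(a + 2)*(a^2 + a - 2) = (a - 2)*(a - 1)*(a + 2)^2*(a - 1)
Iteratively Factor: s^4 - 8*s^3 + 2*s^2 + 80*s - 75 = (s - 5)*(s^3 - 3*s^2 - 13*s + 15) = (s - 5)^2*(s^2 + 2*s - 3) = (s - 5)^2*(s + 3)*(s - 1)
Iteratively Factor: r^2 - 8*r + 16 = (r - 4)*(r - 4)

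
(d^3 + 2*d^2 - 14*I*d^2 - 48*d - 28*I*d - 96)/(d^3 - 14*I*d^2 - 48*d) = (d + 2)/d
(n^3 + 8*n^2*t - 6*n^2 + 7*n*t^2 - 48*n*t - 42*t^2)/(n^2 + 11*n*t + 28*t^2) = (n^2 + n*t - 6*n - 6*t)/(n + 4*t)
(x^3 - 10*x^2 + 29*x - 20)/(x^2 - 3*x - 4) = (x^2 - 6*x + 5)/(x + 1)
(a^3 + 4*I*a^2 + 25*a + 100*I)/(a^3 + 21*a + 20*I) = (a + 5*I)/(a + I)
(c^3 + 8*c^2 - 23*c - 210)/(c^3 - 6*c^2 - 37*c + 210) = (c + 7)/(c - 7)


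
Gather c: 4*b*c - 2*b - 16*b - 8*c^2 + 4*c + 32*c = -18*b - 8*c^2 + c*(4*b + 36)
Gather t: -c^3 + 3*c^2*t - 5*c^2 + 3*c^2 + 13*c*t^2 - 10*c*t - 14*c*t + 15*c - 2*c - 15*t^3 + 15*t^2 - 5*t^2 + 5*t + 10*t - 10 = -c^3 - 2*c^2 + 13*c - 15*t^3 + t^2*(13*c + 10) + t*(3*c^2 - 24*c + 15) - 10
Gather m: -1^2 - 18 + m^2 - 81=m^2 - 100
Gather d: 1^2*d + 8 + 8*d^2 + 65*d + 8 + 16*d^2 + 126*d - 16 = 24*d^2 + 192*d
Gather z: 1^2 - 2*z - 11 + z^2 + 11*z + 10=z^2 + 9*z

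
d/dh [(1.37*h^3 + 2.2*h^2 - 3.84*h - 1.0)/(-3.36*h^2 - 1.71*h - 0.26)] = (-4.6032*h^4 - 4.6854*h^3 - 17.733*h^2 - 7.864*h - 0.7116)/(11.2896*h^4 + 11.4912*h^3 + 4.6713*h^2 + 0.8892*h + 0.0676)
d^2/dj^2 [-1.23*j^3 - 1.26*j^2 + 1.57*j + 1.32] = -7.38*j - 2.52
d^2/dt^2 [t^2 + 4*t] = 2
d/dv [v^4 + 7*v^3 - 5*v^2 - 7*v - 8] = 4*v^3 + 21*v^2 - 10*v - 7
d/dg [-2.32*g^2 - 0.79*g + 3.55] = -4.64*g - 0.79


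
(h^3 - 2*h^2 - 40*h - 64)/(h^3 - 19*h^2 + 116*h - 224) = (h^2 + 6*h + 8)/(h^2 - 11*h + 28)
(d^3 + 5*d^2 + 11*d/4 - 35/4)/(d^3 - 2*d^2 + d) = (d^2 + 6*d + 35/4)/(d*(d - 1))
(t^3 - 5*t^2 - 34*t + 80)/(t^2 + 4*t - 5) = (t^2 - 10*t + 16)/(t - 1)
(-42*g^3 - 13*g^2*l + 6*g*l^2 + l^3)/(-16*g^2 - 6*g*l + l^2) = (21*g^2 - 4*g*l - l^2)/(8*g - l)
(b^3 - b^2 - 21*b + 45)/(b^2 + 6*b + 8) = (b^3 - b^2 - 21*b + 45)/(b^2 + 6*b + 8)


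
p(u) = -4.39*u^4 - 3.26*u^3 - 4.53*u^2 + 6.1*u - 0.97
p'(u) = -17.56*u^3 - 9.78*u^2 - 9.06*u + 6.1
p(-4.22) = -1254.63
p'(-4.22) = 1189.83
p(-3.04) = -344.73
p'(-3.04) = 436.60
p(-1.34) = -23.59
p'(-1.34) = 42.93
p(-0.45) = -4.52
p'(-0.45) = 9.80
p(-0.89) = -10.44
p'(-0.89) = 18.80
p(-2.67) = -210.60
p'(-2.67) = 294.81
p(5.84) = -5875.57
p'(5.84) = -3877.91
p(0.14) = -0.22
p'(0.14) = 4.59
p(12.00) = -97244.41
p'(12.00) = -31854.62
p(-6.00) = -5185.93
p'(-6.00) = 3501.34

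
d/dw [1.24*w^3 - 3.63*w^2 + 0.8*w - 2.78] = 3.72*w^2 - 7.26*w + 0.8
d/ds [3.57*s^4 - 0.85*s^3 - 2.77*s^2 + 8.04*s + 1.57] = 14.28*s^3 - 2.55*s^2 - 5.54*s + 8.04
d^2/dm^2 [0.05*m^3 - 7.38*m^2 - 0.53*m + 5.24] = 0.3*m - 14.76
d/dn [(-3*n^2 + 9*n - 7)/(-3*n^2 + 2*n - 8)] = (21*n^2 + 6*n - 58)/(9*n^4 - 12*n^3 + 52*n^2 - 32*n + 64)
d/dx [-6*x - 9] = -6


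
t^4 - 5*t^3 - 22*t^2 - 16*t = t*(t - 8)*(t + 1)*(t + 2)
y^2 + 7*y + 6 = (y + 1)*(y + 6)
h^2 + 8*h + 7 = (h + 1)*(h + 7)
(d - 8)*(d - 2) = d^2 - 10*d + 16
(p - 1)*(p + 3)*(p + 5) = p^3 + 7*p^2 + 7*p - 15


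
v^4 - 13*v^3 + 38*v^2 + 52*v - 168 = (v - 7)*(v - 6)*(v - 2)*(v + 2)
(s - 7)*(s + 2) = s^2 - 5*s - 14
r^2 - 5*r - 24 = (r - 8)*(r + 3)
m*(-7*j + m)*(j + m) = -7*j^2*m - 6*j*m^2 + m^3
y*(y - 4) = y^2 - 4*y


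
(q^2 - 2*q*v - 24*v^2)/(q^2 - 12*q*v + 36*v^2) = (q + 4*v)/(q - 6*v)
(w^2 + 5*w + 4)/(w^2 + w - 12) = (w + 1)/(w - 3)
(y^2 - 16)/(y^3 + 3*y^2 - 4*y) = (y - 4)/(y*(y - 1))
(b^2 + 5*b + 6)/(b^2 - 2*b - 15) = (b + 2)/(b - 5)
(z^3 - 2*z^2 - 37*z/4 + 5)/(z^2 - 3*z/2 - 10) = z - 1/2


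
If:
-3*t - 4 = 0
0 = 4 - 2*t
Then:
No Solution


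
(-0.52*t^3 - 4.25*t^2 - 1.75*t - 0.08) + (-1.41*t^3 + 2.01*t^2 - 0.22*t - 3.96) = -1.93*t^3 - 2.24*t^2 - 1.97*t - 4.04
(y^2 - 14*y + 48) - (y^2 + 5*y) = 48 - 19*y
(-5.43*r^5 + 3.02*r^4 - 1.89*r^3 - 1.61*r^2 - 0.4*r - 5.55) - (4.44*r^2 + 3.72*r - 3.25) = -5.43*r^5 + 3.02*r^4 - 1.89*r^3 - 6.05*r^2 - 4.12*r - 2.3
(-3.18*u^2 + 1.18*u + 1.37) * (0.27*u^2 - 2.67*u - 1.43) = -0.8586*u^4 + 8.8092*u^3 + 1.7667*u^2 - 5.3453*u - 1.9591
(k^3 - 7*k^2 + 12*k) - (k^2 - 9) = k^3 - 8*k^2 + 12*k + 9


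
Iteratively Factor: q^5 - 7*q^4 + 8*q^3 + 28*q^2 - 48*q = (q - 3)*(q^4 - 4*q^3 - 4*q^2 + 16*q) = (q - 3)*(q - 2)*(q^3 - 2*q^2 - 8*q) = q*(q - 3)*(q - 2)*(q^2 - 2*q - 8) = q*(q - 4)*(q - 3)*(q - 2)*(q + 2)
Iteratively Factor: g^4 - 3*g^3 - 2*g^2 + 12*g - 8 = (g - 1)*(g^3 - 2*g^2 - 4*g + 8) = (g - 1)*(g + 2)*(g^2 - 4*g + 4) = (g - 2)*(g - 1)*(g + 2)*(g - 2)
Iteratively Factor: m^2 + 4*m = (m + 4)*(m)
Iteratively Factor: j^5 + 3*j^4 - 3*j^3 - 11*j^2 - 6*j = (j + 1)*(j^4 + 2*j^3 - 5*j^2 - 6*j) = (j + 1)*(j + 3)*(j^3 - j^2 - 2*j) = j*(j + 1)*(j + 3)*(j^2 - j - 2) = j*(j - 2)*(j + 1)*(j + 3)*(j + 1)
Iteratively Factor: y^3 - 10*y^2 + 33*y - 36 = (y - 3)*(y^2 - 7*y + 12) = (y - 4)*(y - 3)*(y - 3)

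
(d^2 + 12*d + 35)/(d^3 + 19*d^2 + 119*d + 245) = 1/(d + 7)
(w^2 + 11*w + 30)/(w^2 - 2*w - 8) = (w^2 + 11*w + 30)/(w^2 - 2*w - 8)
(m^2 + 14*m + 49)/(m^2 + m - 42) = (m + 7)/(m - 6)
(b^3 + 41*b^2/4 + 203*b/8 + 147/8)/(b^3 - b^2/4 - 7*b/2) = (2*b^2 + 17*b + 21)/(2*b*(b - 2))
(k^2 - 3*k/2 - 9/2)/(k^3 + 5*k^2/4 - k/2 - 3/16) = 8*(k - 3)/(8*k^2 - 2*k - 1)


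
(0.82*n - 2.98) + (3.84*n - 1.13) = 4.66*n - 4.11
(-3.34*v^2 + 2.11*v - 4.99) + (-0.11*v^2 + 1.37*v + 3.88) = -3.45*v^2 + 3.48*v - 1.11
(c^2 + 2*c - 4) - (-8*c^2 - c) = 9*c^2 + 3*c - 4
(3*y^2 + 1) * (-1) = -3*y^2 - 1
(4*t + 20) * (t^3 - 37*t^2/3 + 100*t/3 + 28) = 4*t^4 - 88*t^3/3 - 340*t^2/3 + 2336*t/3 + 560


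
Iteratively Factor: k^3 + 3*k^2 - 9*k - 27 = (k + 3)*(k^2 - 9) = (k - 3)*(k + 3)*(k + 3)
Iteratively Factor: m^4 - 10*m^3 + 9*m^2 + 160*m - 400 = (m + 4)*(m^3 - 14*m^2 + 65*m - 100) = (m - 5)*(m + 4)*(m^2 - 9*m + 20) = (m - 5)*(m - 4)*(m + 4)*(m - 5)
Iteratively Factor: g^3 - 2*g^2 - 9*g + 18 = (g - 3)*(g^2 + g - 6) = (g - 3)*(g - 2)*(g + 3)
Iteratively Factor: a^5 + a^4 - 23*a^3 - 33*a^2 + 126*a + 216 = (a + 2)*(a^4 - a^3 - 21*a^2 + 9*a + 108) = (a + 2)*(a + 3)*(a^3 - 4*a^2 - 9*a + 36) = (a - 3)*(a + 2)*(a + 3)*(a^2 - a - 12) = (a - 4)*(a - 3)*(a + 2)*(a + 3)*(a + 3)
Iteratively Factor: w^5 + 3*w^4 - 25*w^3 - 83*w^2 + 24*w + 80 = (w - 1)*(w^4 + 4*w^3 - 21*w^2 - 104*w - 80) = (w - 5)*(w - 1)*(w^3 + 9*w^2 + 24*w + 16) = (w - 5)*(w - 1)*(w + 4)*(w^2 + 5*w + 4) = (w - 5)*(w - 1)*(w + 1)*(w + 4)*(w + 4)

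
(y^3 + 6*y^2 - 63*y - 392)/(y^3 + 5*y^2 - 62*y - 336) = (y + 7)/(y + 6)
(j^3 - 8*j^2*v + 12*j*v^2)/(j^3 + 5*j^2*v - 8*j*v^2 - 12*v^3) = j*(j - 6*v)/(j^2 + 7*j*v + 6*v^2)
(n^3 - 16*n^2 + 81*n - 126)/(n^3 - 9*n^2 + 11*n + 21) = (n - 6)/(n + 1)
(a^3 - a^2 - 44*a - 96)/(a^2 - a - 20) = (a^2 - 5*a - 24)/(a - 5)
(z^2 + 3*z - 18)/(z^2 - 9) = (z + 6)/(z + 3)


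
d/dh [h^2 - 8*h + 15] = 2*h - 8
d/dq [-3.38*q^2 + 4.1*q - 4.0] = 4.1 - 6.76*q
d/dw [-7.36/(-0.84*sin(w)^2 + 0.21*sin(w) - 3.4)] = (1.5456 - 12.3648*sin(w))*cos(w)/(0.84*sin(w)^2 - 0.21*sin(w) + 3.4)^2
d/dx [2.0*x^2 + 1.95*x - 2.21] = 4.0*x + 1.95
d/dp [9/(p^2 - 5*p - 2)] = 9*(5 - 2*p)/(-p^2 + 5*p + 2)^2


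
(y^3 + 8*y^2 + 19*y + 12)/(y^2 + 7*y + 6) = (y^2 + 7*y + 12)/(y + 6)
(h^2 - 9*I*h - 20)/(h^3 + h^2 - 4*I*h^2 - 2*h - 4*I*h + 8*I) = (h - 5*I)/(h^2 + h - 2)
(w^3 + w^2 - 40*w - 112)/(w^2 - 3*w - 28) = w + 4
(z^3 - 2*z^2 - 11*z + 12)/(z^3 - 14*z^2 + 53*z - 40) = (z^2 - z - 12)/(z^2 - 13*z + 40)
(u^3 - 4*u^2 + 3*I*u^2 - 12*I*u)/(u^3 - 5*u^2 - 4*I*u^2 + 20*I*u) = (u^2 + u*(-4 + 3*I) - 12*I)/(u^2 - u*(5 + 4*I) + 20*I)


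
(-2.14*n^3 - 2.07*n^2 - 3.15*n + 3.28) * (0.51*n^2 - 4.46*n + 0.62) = -1.0914*n^5 + 8.4887*n^4 + 6.2989*n^3 + 14.4384*n^2 - 16.5818*n + 2.0336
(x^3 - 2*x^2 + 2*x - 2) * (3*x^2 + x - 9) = 3*x^5 - 5*x^4 - 5*x^3 + 14*x^2 - 20*x + 18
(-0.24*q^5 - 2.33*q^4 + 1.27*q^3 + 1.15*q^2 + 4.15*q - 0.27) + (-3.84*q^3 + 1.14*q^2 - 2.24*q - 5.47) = -0.24*q^5 - 2.33*q^4 - 2.57*q^3 + 2.29*q^2 + 1.91*q - 5.74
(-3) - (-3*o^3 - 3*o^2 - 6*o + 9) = 3*o^3 + 3*o^2 + 6*o - 12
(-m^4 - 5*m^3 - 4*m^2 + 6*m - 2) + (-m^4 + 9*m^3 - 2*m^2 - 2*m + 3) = -2*m^4 + 4*m^3 - 6*m^2 + 4*m + 1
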